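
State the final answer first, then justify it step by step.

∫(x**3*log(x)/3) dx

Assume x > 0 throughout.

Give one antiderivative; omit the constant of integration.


The answer is x**4*log(x)/12 - x**4/48.
Step 1. Integrate ∫(x**3*log(x)/3) dx by parts with u = log(x), dv = (x**3/3) dx, so v = x**4/12 [assuming x > 0]: now x**4*log(x)/12 + ∫(-x**3/12) dx.
Step 2. Evaluate the standard form: now x**4*log(x)/12 - x**4/48.
Answer: x**4*log(x)/12 - x**4/48.


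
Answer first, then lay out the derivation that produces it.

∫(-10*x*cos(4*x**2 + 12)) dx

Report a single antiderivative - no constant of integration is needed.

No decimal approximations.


The answer is -5*sin(4*x**2 + 12)/4.
Step 1. Substitute u = x**2 + 3, turning ∫(-10*x*cos(4*x**2 + 12)) dx into ∫(-5*cos(4*u)) du: now ∫(-5*cos(4*u)) du.
Step 2. Evaluate the standard form: now -5*sin(4*u)/4.
Step 3. Substitute back u = x**2 + 3: now -5*sin(4*x**2 + 12)/4.
Answer: -5*sin(4*x**2 + 12)/4.


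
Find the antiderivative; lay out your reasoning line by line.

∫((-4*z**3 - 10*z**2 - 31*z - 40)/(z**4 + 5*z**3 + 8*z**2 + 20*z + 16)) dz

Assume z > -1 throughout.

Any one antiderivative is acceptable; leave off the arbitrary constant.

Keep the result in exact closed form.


Step 1. Decompose ∫((-4*z**3 - 10*z**2 - 31*z - 40)/(z**4 + 5*z**3 + 8*z**2 + 20*z + 16)) dz by partial fractions, (-4*z**3 - 10*z**2 - 31*z - 40)/(z**4 + 5*z**3 + 8*z**2 + 20*z + 16) = -3/(z**2 + 4) - 3/(z + 4) - 1/(z + 1): now ∫(-1/(z + 1)) dz + ∫(-3/(z + 4)) dz + ∫(-3/(z**2 + 4)) dz.
Step 2. Evaluate the standard form [assuming z > -4]: now -3*log(z + 4) + ∫(-1/(z + 1)) dz + ∫(-3/(z**2 + 4)) dz.
Step 3. Evaluate the standard form [assuming z > -1]: now -log(z + 1) - 3*log(z + 4) + ∫(-3/(z**2 + 4)) dz.
Step 4. Evaluate the standard form: now -log(z + 1) - 3*log(z + 4) - 3*atan(z/2)/2.
Answer: -log(z + 1) - 3*log(z + 4) - 3*atan(z/2)/2.


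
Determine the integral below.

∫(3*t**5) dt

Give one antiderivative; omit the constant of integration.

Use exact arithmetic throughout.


Answer: t**6/2.


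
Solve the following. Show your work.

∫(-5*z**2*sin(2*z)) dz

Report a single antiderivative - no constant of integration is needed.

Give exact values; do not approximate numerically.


Step 1. Integrate ∫(-5*z**2*sin(2*z)) dz by parts with u = z**2, dv = (-5*sin(2*z)) dz, so v = 5*cos(2*z)/2: now 5*z**2*cos(2*z)/2 + ∫(-5*z*cos(2*z)) dz.
Step 2. Integrate ∫(-5*z*cos(2*z)) dz by parts with u = z, dv = (-5*cos(2*z)) dz, so v = -5*sin(2*z)/2: now 5*z**2*cos(2*z)/2 - 5*z*sin(2*z)/2 + ∫(5*sin(2*z)/2) dz.
Step 3. Evaluate the standard form: now 5*z**2*cos(2*z)/2 - 5*z*sin(2*z)/2 - 5*cos(2*z)/4.
Answer: 5*z**2*cos(2*z)/2 - 5*z*sin(2*z)/2 - 5*cos(2*z)/4.


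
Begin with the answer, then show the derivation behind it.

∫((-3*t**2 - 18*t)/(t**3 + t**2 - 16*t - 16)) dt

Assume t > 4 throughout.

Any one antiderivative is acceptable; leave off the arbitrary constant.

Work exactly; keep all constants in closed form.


The answer is -3*log(t - 4) - log(t + 1) + log(t + 4).
Step 1. Decompose ∫((-3*t**2 - 18*t)/(t**3 + t**2 - 16*t - 16)) dt by partial fractions, (-3*t**2 - 18*t)/(t**3 + t**2 - 16*t - 16) = 1/(t + 4) - 1/(t + 1) - 3/(t - 4): now ∫(-3/(t - 4)) dt + ∫(-1/(t + 1)) dt + ∫(1/(t + 4)) dt.
Step 2. Evaluate the standard form [assuming t > -4]: now log(t + 4) + ∫(-3/(t - 4)) dt + ∫(-1/(t + 1)) dt.
Step 3. Evaluate the standard form [assuming t > -1]: now -log(t + 1) + log(t + 4) + ∫(-3/(t - 4)) dt.
Step 4. Evaluate the standard form [assuming t > 4]: now -3*log(t - 4) - log(t + 1) + log(t + 4).
Answer: -3*log(t - 4) - log(t + 1) + log(t + 4).


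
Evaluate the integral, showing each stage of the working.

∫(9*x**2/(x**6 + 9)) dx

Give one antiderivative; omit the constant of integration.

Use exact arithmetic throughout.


Step 1. Substitute u = x**3, turning ∫(9*x**2/(x**6 + 9)) dx into ∫(3/(u**2 + 9)) du: now ∫(3/(u**2 + 9)) du.
Step 2. Evaluate the standard form: now atan(u/3).
Step 3. Substitute back u = x**3: now atan(x**3/3).
Answer: atan(x**3/3).


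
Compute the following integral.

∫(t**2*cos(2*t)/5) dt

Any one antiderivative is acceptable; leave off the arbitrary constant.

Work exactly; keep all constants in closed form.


Answer: t**2*sin(2*t)/10 + t*cos(2*t)/10 - sin(2*t)/20.


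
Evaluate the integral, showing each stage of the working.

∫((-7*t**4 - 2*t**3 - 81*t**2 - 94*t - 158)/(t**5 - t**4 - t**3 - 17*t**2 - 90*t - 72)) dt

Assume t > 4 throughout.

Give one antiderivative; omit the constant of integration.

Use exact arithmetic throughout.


Step 1. Decompose ∫((-7*t**4 - 2*t**3 - 81*t**2 - 94*t - 158)/(t**5 - t**4 - t**3 - 17*t**2 - 90*t - 72)) dt by partial fractions, (-7*t**4 - 2*t**3 - 81*t**2 - 94*t - 158)/(t**5 - t**4 - t**3 - 17*t**2 - 90*t - 72) = 4/(t**2 + 9) - 5/(t + 2) + 3/(t + 1) - 5/(t - 4): now ∫(-5/(t - 4)) dt + ∫(3/(t + 1)) dt + ∫(-5/(t + 2)) dt + ∫(4/(t**2 + 9)) dt.
Step 2. Evaluate the standard form [assuming t > -1]: now 3*log(t + 1) + ∫(-5/(t - 4)) dt + ∫(-5/(t + 2)) dt + ∫(4/(t**2 + 9)) dt.
Step 3. Evaluate the standard form [assuming t > -2]: now 3*log(t + 1) - 5*log(t + 2) + ∫(-5/(t - 4)) dt + ∫(4/(t**2 + 9)) dt.
Step 4. Evaluate the standard form [assuming t > 4]: now -5*log(t - 4) + 3*log(t + 1) - 5*log(t + 2) + ∫(4/(t**2 + 9)) dt.
Step 5. Evaluate the standard form: now -5*log(t - 4) + 3*log(t + 1) - 5*log(t + 2) + 4*atan(t/3)/3.
Answer: -5*log(t - 4) + 3*log(t + 1) - 5*log(t + 2) + 4*atan(t/3)/3.


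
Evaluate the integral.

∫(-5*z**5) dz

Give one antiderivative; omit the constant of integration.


Answer: -5*z**6/6.


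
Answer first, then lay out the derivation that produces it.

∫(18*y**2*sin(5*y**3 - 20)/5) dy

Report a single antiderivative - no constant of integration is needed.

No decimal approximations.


The answer is -6*cos(5*y**3 - 20)/25.
Step 1. Substitute u = y**3 - 4, turning ∫(18*y**2*sin(5*y**3 - 20)/5) dy into ∫(6*sin(5*u)/5) du: now ∫(6*sin(5*u)/5) du.
Step 2. Evaluate the standard form: now -6*cos(5*u)/25.
Step 3. Substitute back u = y**3 - 4: now -6*cos(5*y**3 - 20)/25.
Answer: -6*cos(5*y**3 - 20)/25.


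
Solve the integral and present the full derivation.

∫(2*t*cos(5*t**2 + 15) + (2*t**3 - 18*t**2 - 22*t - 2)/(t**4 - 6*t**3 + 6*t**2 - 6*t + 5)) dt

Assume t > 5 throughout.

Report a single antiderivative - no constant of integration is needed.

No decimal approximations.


Step 1. Rewrite: now ∫(2*t*cos(5*t**2 + 15)) dt + ∫((2*t**3 - 18*t**2 - 22*t - 2)/(t**4 - 6*t**3 + 6*t**2 - 6*t + 5)) dt.
Step 2. Decompose ∫((2*t**3 - 18*t**2 - 22*t - 2)/(t**4 - 6*t**3 + 6*t**2 - 6*t + 5)) dt by partial fractions, (2*t**3 - 18*t**2 - 22*t - 2)/(t**4 - 6*t**3 + 6*t**2 - 6*t + 5) = 4/(t**2 + 1) + 5/(t - 1) - 3/(t - 5): now ∫(2*t*cos(5*t**2 + 15)) dt + ∫(-3/(t - 5)) dt + ∫(5/(t - 1)) dt + ∫(4/(t**2 + 1)) dt.
Step 3. Evaluate the standard form [assuming t > 1]: now 5*log(t - 1) + ∫(2*t*cos(5*t**2 + 15)) dt + ∫(-3/(t - 5)) dt + ∫(4/(t**2 + 1)) dt.
Step 4. Evaluate the standard form [assuming t > 5]: now -3*log(t - 5) + 5*log(t - 1) + ∫(2*t*cos(5*t**2 + 15)) dt + ∫(4/(t**2 + 1)) dt.
Step 5. Evaluate the standard form: now -3*log(t - 5) + 5*log(t - 1) + 4*atan(t) + ∫(2*t*cos(5*t**2 + 15)) dt.
Step 6. Substitute u = t**2 + 3, turning ∫(2*t*cos(5*t**2 + 15)) dt into ∫(cos(5*u)) du: now -3*log(t - 5) + 5*log(t - 1) + 4*atan(t) + ∫(cos(5*u)) du.
Step 7. Evaluate the standard form: now -3*log(t - 5) + 5*log(t - 1) + sin(5*u)/5 + 4*atan(t).
Step 8. Substitute back u = t**2 + 3: now -3*log(t - 5) + 5*log(t - 1) + sin(5*t**2 + 15)/5 + 4*atan(t).
Answer: -3*log(t - 5) + 5*log(t - 1) + sin(5*t**2 + 15)/5 + 4*atan(t).


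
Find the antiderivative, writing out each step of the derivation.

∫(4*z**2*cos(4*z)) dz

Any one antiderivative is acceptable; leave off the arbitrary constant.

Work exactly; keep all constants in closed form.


Step 1. Integrate ∫(4*z**2*cos(4*z)) dz by parts with u = z**2, dv = (4*cos(4*z)) dz, so v = sin(4*z): now z**2*sin(4*z) + ∫(-2*z*sin(4*z)) dz.
Step 2. Integrate ∫(-2*z*sin(4*z)) dz by parts with u = z, dv = (-2*sin(4*z)) dz, so v = cos(4*z)/2: now z**2*sin(4*z) + z*cos(4*z)/2 + ∫(-cos(4*z)/2) dz.
Step 3. Evaluate the standard form: now z**2*sin(4*z) + z*cos(4*z)/2 - sin(4*z)/8.
Answer: z**2*sin(4*z) + z*cos(4*z)/2 - sin(4*z)/8.


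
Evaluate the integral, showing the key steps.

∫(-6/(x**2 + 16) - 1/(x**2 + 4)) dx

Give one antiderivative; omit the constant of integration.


Step 1. Rewrite: now ∫(-1/(x**2 + 4)) dx + ∫(-6/(x**2 + 16)) dx.
Step 2. Evaluate the standard form: now -atan(x/2)/2 + ∫(-6/(x**2 + 16)) dx.
Step 3. Evaluate the standard form: now -3*atan(x/4)/2 - atan(x/2)/2.
Answer: -3*atan(x/4)/2 - atan(x/2)/2.


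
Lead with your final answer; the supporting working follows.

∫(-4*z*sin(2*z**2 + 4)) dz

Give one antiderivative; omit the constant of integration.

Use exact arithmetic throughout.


The answer is cos(2*z**2 + 4).
Step 1. Substitute u = z**2 + 2, turning ∫(-4*z*sin(2*z**2 + 4)) dz into ∫(-2*sin(2*u)) du: now ∫(-2*sin(2*u)) du.
Step 2. Evaluate the standard form: now cos(2*u).
Step 3. Substitute back u = z**2 + 2: now cos(2*z**2 + 4).
Answer: cos(2*z**2 + 4).


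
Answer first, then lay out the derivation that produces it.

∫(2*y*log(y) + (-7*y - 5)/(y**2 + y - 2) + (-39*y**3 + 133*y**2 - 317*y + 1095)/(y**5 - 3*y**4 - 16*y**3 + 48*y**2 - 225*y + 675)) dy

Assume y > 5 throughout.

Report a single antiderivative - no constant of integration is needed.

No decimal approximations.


The answer is y**2*log(y) - y**2/2 - 3*log(y - 5) - log(y - 3) - 4*log(y - 1) - 3*log(y + 2) + 4*log(y + 5) - atan(y/3)/3.
Step 1. Rewrite: now ∫(2*y*log(y)) dy + ∫((-7*y - 5)/(y**2 + y - 2)) dy + ∫((-39*y**3 + 133*y**2 - 317*y + 1095)/(y**5 - 3*y**4 - 16*y**3 + 48*y**2 - 225*y + 675)) dy.
Step 2. Decompose ∫((-7*y - 5)/(y**2 + y - 2)) dy by partial fractions, (-7*y - 5)/(y**2 + y - 2) = -3/(y + 2) - 4/(y - 1): now ∫(2*y*log(y)) dy + ∫((-39*y**3 + 133*y**2 - 317*y + 1095)/(y**5 - 3*y**4 - 16*y**3 + 48*y**2 - 225*y + 675)) dy + ∫(-4/(y - 1)) dy + ∫(-3/(y + 2)) dy.
Step 3. Evaluate the standard form [assuming y > -2]: now -3*log(y + 2) + ∫(2*y*log(y)) dy + ∫((-39*y**3 + 133*y**2 - 317*y + 1095)/(y**5 - 3*y**4 - 16*y**3 + 48*y**2 - 225*y + 675)) dy + ∫(-4/(y - 1)) dy.
Step 4. Evaluate the standard form [assuming y > 1]: now -4*log(y - 1) - 3*log(y + 2) + ∫(2*y*log(y)) dy + ∫((-39*y**3 + 133*y**2 - 317*y + 1095)/(y**5 - 3*y**4 - 16*y**3 + 48*y**2 - 225*y + 675)) dy.
Step 5. Decompose ∫((-39*y**3 + 133*y**2 - 317*y + 1095)/(y**5 - 3*y**4 - 16*y**3 + 48*y**2 - 225*y + 675)) dy by partial fractions, (-39*y**3 + 133*y**2 - 317*y + 1095)/(y**5 - 3*y**4 - 16*y**3 + 48*y**2 - 225*y + 675) = -1/(y**2 + 9) + 4/(y + 5) - 1/(y - 3) - 3/(y - 5): now -4*log(y - 1) - 3*log(y + 2) + ∫(2*y*log(y)) dy + ∫(-3/(y - 5)) dy + ∫(-1/(y - 3)) dy + ∫(4/(y + 5)) dy + ∫(-1/(y**2 + 9)) dy.
Step 6. Evaluate the standard form [assuming y > -5]: now -4*log(y - 1) - 3*log(y + 2) + 4*log(y + 5) + ∫(2*y*log(y)) dy + ∫(-3/(y - 5)) dy + ∫(-1/(y - 3)) dy + ∫(-1/(y**2 + 9)) dy.
Step 7. Evaluate the standard form [assuming y > 3]: now -log(y - 3) - 4*log(y - 1) - 3*log(y + 2) + 4*log(y + 5) + ∫(2*y*log(y)) dy + ∫(-3/(y - 5)) dy + ∫(-1/(y**2 + 9)) dy.
Step 8. Evaluate the standard form [assuming y > 5]: now -3*log(y - 5) - log(y - 3) - 4*log(y - 1) - 3*log(y + 2) + 4*log(y + 5) + ∫(2*y*log(y)) dy + ∫(-1/(y**2 + 9)) dy.
Step 9. Evaluate the standard form: now -3*log(y - 5) - log(y - 3) - 4*log(y - 1) - 3*log(y + 2) + 4*log(y + 5) - atan(y/3)/3 + ∫(2*y*log(y)) dy.
Step 10. Integrate ∫(2*y*log(y)) dy by parts with u = log(y), dv = (2*y) dy, so v = y**2 [assuming y > 0]: now y**2*log(y) - 3*log(y - 5) - log(y - 3) - 4*log(y - 1) - 3*log(y + 2) + 4*log(y + 5) - atan(y/3)/3 + ∫(-y) dy.
Step 11. Evaluate the standard form: now y**2*log(y) - y**2/2 - 3*log(y - 5) - log(y - 3) - 4*log(y - 1) - 3*log(y + 2) + 4*log(y + 5) - atan(y/3)/3.
Answer: y**2*log(y) - y**2/2 - 3*log(y - 5) - log(y - 3) - 4*log(y - 1) - 3*log(y + 2) + 4*log(y + 5) - atan(y/3)/3.


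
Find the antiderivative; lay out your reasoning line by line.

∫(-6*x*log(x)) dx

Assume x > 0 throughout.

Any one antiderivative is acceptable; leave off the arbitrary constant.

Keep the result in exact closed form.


Step 1. Integrate ∫(-6*x*log(x)) dx by parts with u = log(x), dv = (-6*x) dx, so v = -3*x**2 [assuming x > 0]: now -3*x**2*log(x) + ∫(3*x) dx.
Step 2. Evaluate the standard form: now -3*x**2*log(x) + 3*x**2/2.
Answer: -3*x**2*log(x) + 3*x**2/2.


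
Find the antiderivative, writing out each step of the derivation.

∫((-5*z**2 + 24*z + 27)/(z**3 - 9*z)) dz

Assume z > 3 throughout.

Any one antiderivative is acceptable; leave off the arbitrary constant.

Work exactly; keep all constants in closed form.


Step 1. Decompose ∫((-5*z**2 + 24*z + 27)/(z**3 - 9*z)) dz by partial fractions, (-5*z**2 + 24*z + 27)/(z**3 - 9*z) = -5/(z + 3) + 3/(z - 3) - 3/z: now ∫(-3/z) dz + ∫(3/(z - 3)) dz + ∫(-5/(z + 3)) dz.
Step 2. Evaluate the standard form [assuming z > 0]: now -3*log(z) + ∫(3/(z - 3)) dz + ∫(-5/(z + 3)) dz.
Step 3. Evaluate the standard form [assuming z > -3]: now -3*log(z) - 5*log(z + 3) + ∫(3/(z - 3)) dz.
Step 4. Evaluate the standard form [assuming z > 3]: now -3*log(z) + 3*log(z - 3) - 5*log(z + 3).
Answer: -3*log(z) + 3*log(z - 3) - 5*log(z + 3).


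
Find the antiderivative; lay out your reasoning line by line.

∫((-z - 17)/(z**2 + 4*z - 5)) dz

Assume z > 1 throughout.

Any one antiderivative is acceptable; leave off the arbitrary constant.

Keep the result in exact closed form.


Step 1. Decompose ∫((-z - 17)/(z**2 + 4*z - 5)) dz by partial fractions, (-z - 17)/(z**2 + 4*z - 5) = 2/(z + 5) - 3/(z - 1): now ∫(-3/(z - 1)) dz + ∫(2/(z + 5)) dz.
Step 2. Evaluate the standard form [assuming z > -5]: now 2*log(z + 5) + ∫(-3/(z - 1)) dz.
Step 3. Evaluate the standard form [assuming z > 1]: now -3*log(z - 1) + 2*log(z + 5).
Answer: -3*log(z - 1) + 2*log(z + 5).


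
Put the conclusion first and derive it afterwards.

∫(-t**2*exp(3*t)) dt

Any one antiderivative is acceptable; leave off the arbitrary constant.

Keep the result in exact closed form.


The answer is -t**2*exp(3*t)/3 + 2*t*exp(3*t)/9 - 2*exp(3*t)/27.
Step 1. Integrate ∫(-t**2*exp(3*t)) dt by parts with u = t**2, dv = (-exp(3*t)) dt, so v = -exp(3*t)/3: now -t**2*exp(3*t)/3 + ∫(2*t*exp(3*t)/3) dt.
Step 2. Integrate ∫(2*t*exp(3*t)/3) dt by parts with u = t, dv = (2*exp(3*t)/3) dt, so v = 2*exp(3*t)/9: now -t**2*exp(3*t)/3 + 2*t*exp(3*t)/9 + ∫(-2*exp(3*t)/9) dt.
Step 3. Evaluate the standard form: now -t**2*exp(3*t)/3 + 2*t*exp(3*t)/9 - 2*exp(3*t)/27.
Answer: -t**2*exp(3*t)/3 + 2*t*exp(3*t)/9 - 2*exp(3*t)/27.


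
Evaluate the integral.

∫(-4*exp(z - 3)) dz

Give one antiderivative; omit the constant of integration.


Answer: -4*exp(z - 3).


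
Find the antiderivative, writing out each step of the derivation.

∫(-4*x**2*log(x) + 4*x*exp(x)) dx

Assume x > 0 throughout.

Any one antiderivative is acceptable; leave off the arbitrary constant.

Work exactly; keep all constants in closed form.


Step 1. Rewrite: now ∫(4*x*exp(x)) dx + ∫(-4*x**2*log(x)) dx.
Step 2. Integrate ∫(-4*x**2*log(x)) dx by parts with u = log(x), dv = (-4*x**2) dx, so v = -4*x**3/3 [assuming x > 0]: now -4*x**3*log(x)/3 + ∫(4*x**2/3) dx + ∫(4*x*exp(x)) dx.
Step 3. Evaluate the standard form: now -4*x**3*log(x)/3 + 4*x**3/9 + ∫(4*x*exp(x)) dx.
Step 4. Integrate ∫(4*x*exp(x)) dx by parts with u = x, dv = (4*exp(x)) dx, so v = 4*exp(x): now -4*x**3*log(x)/3 + 4*x**3/9 + 4*x*exp(x) + ∫(-4*exp(x)) dx.
Step 5. Evaluate the standard form: now -4*x**3*log(x)/3 + 4*x**3/9 + 4*x*exp(x) - 4*exp(x).
Answer: -4*x**3*log(x)/3 + 4*x**3/9 + 4*x*exp(x) - 4*exp(x).


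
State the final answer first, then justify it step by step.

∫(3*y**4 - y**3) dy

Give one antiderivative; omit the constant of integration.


The answer is 3*y**5/5 - y**4/4.
Step 1. Rewrite: now ∫(-y**3) dy + ∫(3*y**4) dy.
Step 2. Evaluate the standard form: now -y**4/4 + ∫(3*y**4) dy.
Step 3. Evaluate the standard form: now 3*y**5/5 - y**4/4.
Answer: 3*y**5/5 - y**4/4.


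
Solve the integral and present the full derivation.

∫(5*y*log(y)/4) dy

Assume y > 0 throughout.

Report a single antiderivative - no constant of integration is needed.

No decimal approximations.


Step 1. Integrate ∫(5*y*log(y)/4) dy by parts with u = log(y), dv = (5*y/4) dy, so v = 5*y**2/8 [assuming y > 0]: now 5*y**2*log(y)/8 + ∫(-5*y/8) dy.
Step 2. Evaluate the standard form: now 5*y**2*log(y)/8 - 5*y**2/16.
Answer: 5*y**2*log(y)/8 - 5*y**2/16.


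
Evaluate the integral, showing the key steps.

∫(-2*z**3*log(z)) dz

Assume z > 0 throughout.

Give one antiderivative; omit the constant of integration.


Step 1. Integrate ∫(-2*z**3*log(z)) dz by parts with u = log(z), dv = (-2*z**3) dz, so v = -z**4/2 [assuming z > 0]: now -z**4*log(z)/2 + ∫(z**3/2) dz.
Step 2. Evaluate the standard form: now -z**4*log(z)/2 + z**4/8.
Answer: -z**4*log(z)/2 + z**4/8.


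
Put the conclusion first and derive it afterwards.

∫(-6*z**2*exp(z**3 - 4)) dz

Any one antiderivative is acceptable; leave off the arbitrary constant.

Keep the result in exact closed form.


The answer is -2*exp(z**3 - 4).
Step 1. Substitute u = z**3 - 4, turning ∫(-6*z**2*exp(z**3 - 4)) dz into ∫(-2*exp(u)) du: now ∫(-2*exp(u)) du.
Step 2. Evaluate the standard form: now -2*exp(u).
Step 3. Substitute back u = z**3 - 4: now -2*exp(z**3 - 4).
Answer: -2*exp(z**3 - 4).


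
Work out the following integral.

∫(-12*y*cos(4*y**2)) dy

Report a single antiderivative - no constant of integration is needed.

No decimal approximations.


Answer: -3*sin(4*y**2)/2.


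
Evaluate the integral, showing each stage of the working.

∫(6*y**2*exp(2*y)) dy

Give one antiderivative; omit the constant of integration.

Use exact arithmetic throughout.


Step 1. Integrate ∫(6*y**2*exp(2*y)) dy by parts with u = y**2, dv = (6*exp(2*y)) dy, so v = 3*exp(2*y): now 3*y**2*exp(2*y) + ∫(-6*y*exp(2*y)) dy.
Step 2. Integrate ∫(-6*y*exp(2*y)) dy by parts with u = y, dv = (-6*exp(2*y)) dy, so v = -3*exp(2*y): now 3*y**2*exp(2*y) - 3*y*exp(2*y) + ∫(3*exp(2*y)) dy.
Step 3. Evaluate the standard form: now 3*y**2*exp(2*y) - 3*y*exp(2*y) + 3*exp(2*y)/2.
Answer: 3*y**2*exp(2*y) - 3*y*exp(2*y) + 3*exp(2*y)/2.


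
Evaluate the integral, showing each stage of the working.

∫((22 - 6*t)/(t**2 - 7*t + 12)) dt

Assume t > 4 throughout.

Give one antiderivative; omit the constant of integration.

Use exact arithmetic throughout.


Step 1. Decompose ∫((22 - 6*t)/(t**2 - 7*t + 12)) dt by partial fractions, (22 - 6*t)/(t**2 - 7*t + 12) = -4/(t - 3) - 2/(t - 4): now ∫(-2/(t - 4)) dt + ∫(-4/(t - 3)) dt.
Step 2. Evaluate the standard form [assuming t > 4]: now -2*log(t - 4) + ∫(-4/(t - 3)) dt.
Step 3. Evaluate the standard form [assuming t > 3]: now -2*log(t - 4) - 4*log(t - 3).
Answer: -2*log(t - 4) - 4*log(t - 3).


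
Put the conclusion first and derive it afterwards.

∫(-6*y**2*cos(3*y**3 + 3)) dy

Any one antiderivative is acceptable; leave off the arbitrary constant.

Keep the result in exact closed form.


The answer is -2*sin(3*y**3 + 3)/3.
Step 1. Substitute u = y**3 + 1, turning ∫(-6*y**2*cos(3*y**3 + 3)) dy into ∫(-2*cos(3*u)) du: now ∫(-2*cos(3*u)) du.
Step 2. Evaluate the standard form: now -2*sin(3*u)/3.
Step 3. Substitute back u = y**3 + 1: now -2*sin(3*y**3 + 3)/3.
Answer: -2*sin(3*y**3 + 3)/3.


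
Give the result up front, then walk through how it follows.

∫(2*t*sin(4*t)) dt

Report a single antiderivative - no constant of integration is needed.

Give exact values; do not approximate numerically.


The answer is -t*cos(4*t)/2 + sin(4*t)/8.
Step 1. Integrate ∫(2*t*sin(4*t)) dt by parts with u = t, dv = (2*sin(4*t)) dt, so v = -cos(4*t)/2: now -t*cos(4*t)/2 + ∫(cos(4*t)/2) dt.
Step 2. Evaluate the standard form: now -t*cos(4*t)/2 + sin(4*t)/8.
Answer: -t*cos(4*t)/2 + sin(4*t)/8.


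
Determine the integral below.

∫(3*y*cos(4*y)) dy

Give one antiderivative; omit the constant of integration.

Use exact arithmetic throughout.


Answer: 3*y*sin(4*y)/4 + 3*cos(4*y)/16.


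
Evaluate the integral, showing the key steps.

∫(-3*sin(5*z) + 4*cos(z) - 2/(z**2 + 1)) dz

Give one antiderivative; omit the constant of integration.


Step 1. Rewrite: now ∫(-2/(z**2 + 1)) dz + ∫(-3*sin(5*z)) dz + ∫(4*cos(z)) dz.
Step 2. Evaluate the standard form: now 3*cos(5*z)/5 + ∫(-2/(z**2 + 1)) dz + ∫(4*cos(z)) dz.
Step 3. Evaluate the standard form: now 3*cos(5*z)/5 - 2*atan(z) + ∫(4*cos(z)) dz.
Step 4. Evaluate the standard form: now 4*sin(z) + 3*cos(5*z)/5 - 2*atan(z).
Answer: 4*sin(z) + 3*cos(5*z)/5 - 2*atan(z).


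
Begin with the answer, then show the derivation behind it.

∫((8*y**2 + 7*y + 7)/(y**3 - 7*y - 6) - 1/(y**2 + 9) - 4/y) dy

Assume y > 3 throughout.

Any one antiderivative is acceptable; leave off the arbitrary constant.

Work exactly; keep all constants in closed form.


The answer is -4*log(y) + 5*log(y - 3) - 2*log(y + 1) + 5*log(y + 2) - atan(y/3)/3.
Step 1. Rewrite: now ∫(-4/y) dy + ∫((8*y**2 + 7*y + 7)/(y**3 - 7*y - 6)) dy + ∫(-1/(y**2 + 9)) dy.
Step 2. Evaluate the standard form [assuming y > 0]: now -4*log(y) + ∫((8*y**2 + 7*y + 7)/(y**3 - 7*y - 6)) dy + ∫(-1/(y**2 + 9)) dy.
Step 3. Evaluate the standard form: now -4*log(y) - atan(y/3)/3 + ∫((8*y**2 + 7*y + 7)/(y**3 - 7*y - 6)) dy.
Step 4. Decompose ∫((8*y**2 + 7*y + 7)/(y**3 - 7*y - 6)) dy by partial fractions, (8*y**2 + 7*y + 7)/(y**3 - 7*y - 6) = 5/(y + 2) - 2/(y + 1) + 5/(y - 3): now -4*log(y) - atan(y/3)/3 + ∫(5/(y - 3)) dy + ∫(-2/(y + 1)) dy + ∫(5/(y + 2)) dy.
Step 5. Evaluate the standard form [assuming y > -2]: now -4*log(y) + 5*log(y + 2) - atan(y/3)/3 + ∫(5/(y - 3)) dy + ∫(-2/(y + 1)) dy.
Step 6. Evaluate the standard form [assuming y > -1]: now -4*log(y) - 2*log(y + 1) + 5*log(y + 2) - atan(y/3)/3 + ∫(5/(y - 3)) dy.
Step 7. Evaluate the standard form [assuming y > 3]: now -4*log(y) + 5*log(y - 3) - 2*log(y + 1) + 5*log(y + 2) - atan(y/3)/3.
Answer: -4*log(y) + 5*log(y - 3) - 2*log(y + 1) + 5*log(y + 2) - atan(y/3)/3.


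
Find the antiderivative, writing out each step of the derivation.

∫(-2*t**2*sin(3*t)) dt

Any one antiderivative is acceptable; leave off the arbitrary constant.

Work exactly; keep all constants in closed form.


Step 1. Integrate ∫(-2*t**2*sin(3*t)) dt by parts with u = t**2, dv = (-2*sin(3*t)) dt, so v = 2*cos(3*t)/3: now 2*t**2*cos(3*t)/3 + ∫(-4*t*cos(3*t)/3) dt.
Step 2. Integrate ∫(-4*t*cos(3*t)/3) dt by parts with u = t, dv = (-4*cos(3*t)/3) dt, so v = -4*sin(3*t)/9: now 2*t**2*cos(3*t)/3 - 4*t*sin(3*t)/9 + ∫(4*sin(3*t)/9) dt.
Step 3. Evaluate the standard form: now 2*t**2*cos(3*t)/3 - 4*t*sin(3*t)/9 - 4*cos(3*t)/27.
Answer: 2*t**2*cos(3*t)/3 - 4*t*sin(3*t)/9 - 4*cos(3*t)/27.


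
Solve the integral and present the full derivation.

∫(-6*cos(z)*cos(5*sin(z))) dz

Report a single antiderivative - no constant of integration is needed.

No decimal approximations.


Step 1. Substitute u = sin(z), turning ∫(-6*cos(z)*cos(5*sin(z))) dz into ∫(-6*cos(5*u)) du: now ∫(-6*cos(5*u)) du.
Step 2. Evaluate the standard form: now -6*sin(5*u)/5.
Step 3. Substitute back u = sin(z): now -6*sin(5*sin(z))/5.
Answer: -6*sin(5*sin(z))/5.


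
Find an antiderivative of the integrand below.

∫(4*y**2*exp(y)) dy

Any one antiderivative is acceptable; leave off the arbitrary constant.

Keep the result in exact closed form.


Answer: 4*y**2*exp(y) - 8*y*exp(y) + 8*exp(y).


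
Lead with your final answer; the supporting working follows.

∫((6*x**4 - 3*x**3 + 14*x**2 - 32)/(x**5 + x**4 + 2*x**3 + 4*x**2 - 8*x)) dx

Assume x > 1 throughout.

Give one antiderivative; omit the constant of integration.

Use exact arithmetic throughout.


The answer is 4*log(x) - log(x - 1) + 3*log(x + 2) - atan(x/2).
Step 1. Decompose ∫((6*x**4 - 3*x**3 + 14*x**2 - 32)/(x**5 + x**4 + 2*x**3 + 4*x**2 - 8*x)) dx by partial fractions, (6*x**4 - 3*x**3 + 14*x**2 - 32)/(x**5 + x**4 + 2*x**3 + 4*x**2 - 8*x) = -2/(x**2 + 4) + 3/(x + 2) - 1/(x - 1) + 4/x: now ∫(4/x) dx + ∫(-1/(x - 1)) dx + ∫(3/(x + 2)) dx + ∫(-2/(x**2 + 4)) dx.
Step 2. Evaluate the standard form [assuming x > 0]: now 4*log(x) + ∫(-1/(x - 1)) dx + ∫(3/(x + 2)) dx + ∫(-2/(x**2 + 4)) dx.
Step 3. Evaluate the standard form [assuming x > -2]: now 4*log(x) + 3*log(x + 2) + ∫(-1/(x - 1)) dx + ∫(-2/(x**2 + 4)) dx.
Step 4. Evaluate the standard form [assuming x > 1]: now 4*log(x) - log(x - 1) + 3*log(x + 2) + ∫(-2/(x**2 + 4)) dx.
Step 5. Evaluate the standard form: now 4*log(x) - log(x - 1) + 3*log(x + 2) - atan(x/2).
Answer: 4*log(x) - log(x - 1) + 3*log(x + 2) - atan(x/2).


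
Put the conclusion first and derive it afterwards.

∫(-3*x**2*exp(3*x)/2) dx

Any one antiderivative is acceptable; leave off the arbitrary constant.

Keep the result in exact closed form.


The answer is -x**2*exp(3*x)/2 + x*exp(3*x)/3 - exp(3*x)/9.
Step 1. Integrate ∫(-3*x**2*exp(3*x)/2) dx by parts with u = x**2, dv = (-3*exp(3*x)/2) dx, so v = -exp(3*x)/2: now -x**2*exp(3*x)/2 + ∫(x*exp(3*x)) dx.
Step 2. Integrate ∫(x*exp(3*x)) dx by parts with u = x, dv = (exp(3*x)) dx, so v = exp(3*x)/3: now -x**2*exp(3*x)/2 + x*exp(3*x)/3 + ∫(-exp(3*x)/3) dx.
Step 3. Evaluate the standard form: now -x**2*exp(3*x)/2 + x*exp(3*x)/3 - exp(3*x)/9.
Answer: -x**2*exp(3*x)/2 + x*exp(3*x)/3 - exp(3*x)/9.


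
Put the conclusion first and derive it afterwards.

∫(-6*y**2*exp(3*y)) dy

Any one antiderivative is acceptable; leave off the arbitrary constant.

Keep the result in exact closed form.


The answer is -2*y**2*exp(3*y) + 4*y*exp(3*y)/3 - 4*exp(3*y)/9.
Step 1. Integrate ∫(-6*y**2*exp(3*y)) dy by parts with u = y**2, dv = (-6*exp(3*y)) dy, so v = -2*exp(3*y): now -2*y**2*exp(3*y) + ∫(4*y*exp(3*y)) dy.
Step 2. Integrate ∫(4*y*exp(3*y)) dy by parts with u = y, dv = (4*exp(3*y)) dy, so v = 4*exp(3*y)/3: now -2*y**2*exp(3*y) + 4*y*exp(3*y)/3 + ∫(-4*exp(3*y)/3) dy.
Step 3. Evaluate the standard form: now -2*y**2*exp(3*y) + 4*y*exp(3*y)/3 - 4*exp(3*y)/9.
Answer: -2*y**2*exp(3*y) + 4*y*exp(3*y)/3 - 4*exp(3*y)/9.


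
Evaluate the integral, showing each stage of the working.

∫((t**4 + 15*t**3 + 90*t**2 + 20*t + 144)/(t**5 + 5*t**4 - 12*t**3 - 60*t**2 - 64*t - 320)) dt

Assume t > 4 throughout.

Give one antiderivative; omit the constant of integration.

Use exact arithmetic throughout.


Step 1. Decompose ∫((t**4 + 15*t**3 + 90*t**2 + 20*t + 144)/(t**5 + 5*t**4 - 12*t**3 - 60*t**2 - 64*t - 320)) dt by partial fractions, (t**4 + 15*t**3 + 90*t**2 + 20*t + 144)/(t**5 + 5*t**4 - 12*t**3 - 60*t**2 - 64*t - 320) = 2/(t**2 + 4) + 4/(t + 5) - 5/(t + 4) + 2/(t - 4): now ∫(2/(t - 4)) dt + ∫(-5/(t + 4)) dt + ∫(4/(t + 5)) dt + ∫(2/(t**2 + 4)) dt.
Step 2. Evaluate the standard form [assuming t > -5]: now 4*log(t + 5) + ∫(2/(t - 4)) dt + ∫(-5/(t + 4)) dt + ∫(2/(t**2 + 4)) dt.
Step 3. Evaluate the standard form [assuming t > 4]: now 2*log(t - 4) + 4*log(t + 5) + ∫(-5/(t + 4)) dt + ∫(2/(t**2 + 4)) dt.
Step 4. Evaluate the standard form [assuming t > -4]: now 2*log(t - 4) - 5*log(t + 4) + 4*log(t + 5) + ∫(2/(t**2 + 4)) dt.
Step 5. Evaluate the standard form: now 2*log(t - 4) - 5*log(t + 4) + 4*log(t + 5) + atan(t/2).
Answer: 2*log(t - 4) - 5*log(t + 4) + 4*log(t + 5) + atan(t/2).


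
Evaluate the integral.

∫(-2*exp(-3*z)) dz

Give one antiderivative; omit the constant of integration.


Answer: 2*exp(-3*z)/3.


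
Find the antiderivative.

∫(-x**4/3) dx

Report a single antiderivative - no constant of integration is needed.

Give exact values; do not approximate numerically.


Answer: -x**5/15.


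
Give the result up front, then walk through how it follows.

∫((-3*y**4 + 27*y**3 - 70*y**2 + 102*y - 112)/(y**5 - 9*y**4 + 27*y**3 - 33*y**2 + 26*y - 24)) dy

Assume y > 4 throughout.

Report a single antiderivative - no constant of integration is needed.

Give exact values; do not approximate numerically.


The answer is 4*log(y - 4) - 5*log(y - 3) - 2*log(y - 2) + 3*atan(y).
Step 1. Decompose ∫((-3*y**4 + 27*y**3 - 70*y**2 + 102*y - 112)/(y**5 - 9*y**4 + 27*y**3 - 33*y**2 + 26*y - 24)) dy by partial fractions, (-3*y**4 + 27*y**3 - 70*y**2 + 102*y - 112)/(y**5 - 9*y**4 + 27*y**3 - 33*y**2 + 26*y - 24) = 3/(y**2 + 1) - 2/(y - 2) - 5/(y - 3) + 4/(y - 4): now ∫(4/(y - 4)) dy + ∫(-5/(y - 3)) dy + ∫(-2/(y - 2)) dy + ∫(3/(y**2 + 1)) dy.
Step 2. Evaluate the standard form [assuming y > 2]: now -2*log(y - 2) + ∫(4/(y - 4)) dy + ∫(-5/(y - 3)) dy + ∫(3/(y**2 + 1)) dy.
Step 3. Evaluate the standard form [assuming y > 4]: now 4*log(y - 4) - 2*log(y - 2) + ∫(-5/(y - 3)) dy + ∫(3/(y**2 + 1)) dy.
Step 4. Evaluate the standard form [assuming y > 3]: now 4*log(y - 4) - 5*log(y - 3) - 2*log(y - 2) + ∫(3/(y**2 + 1)) dy.
Step 5. Evaluate the standard form: now 4*log(y - 4) - 5*log(y - 3) - 2*log(y - 2) + 3*atan(y).
Answer: 4*log(y - 4) - 5*log(y - 3) - 2*log(y - 2) + 3*atan(y).


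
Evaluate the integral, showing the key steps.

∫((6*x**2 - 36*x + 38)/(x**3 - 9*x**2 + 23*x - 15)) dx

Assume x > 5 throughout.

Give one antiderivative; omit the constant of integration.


Step 1. Decompose ∫((6*x**2 - 36*x + 38)/(x**3 - 9*x**2 + 23*x - 15)) dx by partial fractions, (6*x**2 - 36*x + 38)/(x**3 - 9*x**2 + 23*x - 15) = 1/(x - 1) + 4/(x - 3) + 1/(x - 5): now ∫(1/(x - 5)) dx + ∫(4/(x - 3)) dx + ∫(1/(x - 1)) dx.
Step 2. Evaluate the standard form [assuming x > 3]: now 4*log(x - 3) + ∫(1/(x - 5)) dx + ∫(1/(x - 1)) dx.
Step 3. Evaluate the standard form [assuming x > 1]: now 4*log(x - 3) + log(x - 1) + ∫(1/(x - 5)) dx.
Step 4. Evaluate the standard form [assuming x > 5]: now log(x - 5) + 4*log(x - 3) + log(x - 1).
Answer: log(x - 5) + 4*log(x - 3) + log(x - 1).


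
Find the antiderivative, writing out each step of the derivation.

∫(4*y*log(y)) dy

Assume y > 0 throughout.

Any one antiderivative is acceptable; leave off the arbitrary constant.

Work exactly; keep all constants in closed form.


Step 1. Integrate ∫(4*y*log(y)) dy by parts with u = log(y), dv = (4*y) dy, so v = 2*y**2 [assuming y > 0]: now 2*y**2*log(y) + ∫(-2*y) dy.
Step 2. Evaluate the standard form: now 2*y**2*log(y) - y**2.
Answer: 2*y**2*log(y) - y**2.


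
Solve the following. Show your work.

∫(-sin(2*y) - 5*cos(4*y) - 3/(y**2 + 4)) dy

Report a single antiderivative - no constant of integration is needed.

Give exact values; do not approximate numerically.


Step 1. Rewrite: now ∫(-3/(y**2 + 4)) dy + ∫(-sin(2*y)) dy + ∫(-5*cos(4*y)) dy.
Step 2. Evaluate the standard form: now cos(2*y)/2 + ∫(-3/(y**2 + 4)) dy + ∫(-5*cos(4*y)) dy.
Step 3. Evaluate the standard form: now -5*sin(4*y)/4 + cos(2*y)/2 + ∫(-3/(y**2 + 4)) dy.
Step 4. Evaluate the standard form: now -5*sin(4*y)/4 + cos(2*y)/2 - 3*atan(y/2)/2.
Answer: -5*sin(4*y)/4 + cos(2*y)/2 - 3*atan(y/2)/2.


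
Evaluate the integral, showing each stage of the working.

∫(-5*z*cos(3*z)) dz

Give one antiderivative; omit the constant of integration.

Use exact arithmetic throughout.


Step 1. Integrate ∫(-5*z*cos(3*z)) dz by parts with u = z, dv = (-5*cos(3*z)) dz, so v = -5*sin(3*z)/3: now -5*z*sin(3*z)/3 + ∫(5*sin(3*z)/3) dz.
Step 2. Evaluate the standard form: now -5*z*sin(3*z)/3 - 5*cos(3*z)/9.
Answer: -5*z*sin(3*z)/3 - 5*cos(3*z)/9.


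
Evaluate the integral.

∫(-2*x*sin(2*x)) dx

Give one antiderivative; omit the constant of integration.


Answer: x*cos(2*x) - sin(2*x)/2.


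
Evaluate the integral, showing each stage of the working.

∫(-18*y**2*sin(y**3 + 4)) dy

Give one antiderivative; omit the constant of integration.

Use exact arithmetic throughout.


Step 1. Substitute u = y**3 + 4, turning ∫(-18*y**2*sin(y**3 + 4)) dy into ∫(-6*sin(u)) du: now ∫(-6*sin(u)) du.
Step 2. Evaluate the standard form: now 6*cos(u).
Step 3. Substitute back u = y**3 + 4: now 6*cos(y**3 + 4).
Answer: 6*cos(y**3 + 4).


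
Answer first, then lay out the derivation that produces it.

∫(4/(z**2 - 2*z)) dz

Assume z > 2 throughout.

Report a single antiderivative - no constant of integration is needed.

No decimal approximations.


The answer is -2*log(z) + 2*log(z - 2).
Step 1. Decompose ∫(4/(z**2 - 2*z)) dz by partial fractions, 4/(z**2 - 2*z) = 2/(z - 2) - 2/z: now ∫(-2/z) dz + ∫(2/(z - 2)) dz.
Step 2. Evaluate the standard form [assuming z > 0]: now -2*log(z) + ∫(2/(z - 2)) dz.
Step 3. Evaluate the standard form [assuming z > 2]: now -2*log(z) + 2*log(z - 2).
Answer: -2*log(z) + 2*log(z - 2).


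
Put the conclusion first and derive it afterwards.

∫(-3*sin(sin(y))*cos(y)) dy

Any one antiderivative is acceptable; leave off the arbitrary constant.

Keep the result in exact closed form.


The answer is 3*cos(sin(y)).
Step 1. Substitute u = sin(y), turning ∫(-3*sin(sin(y))*cos(y)) dy into ∫(-3*sin(u)) du: now ∫(-3*sin(u)) du.
Step 2. Evaluate the standard form: now 3*cos(u).
Step 3. Substitute back u = sin(y): now 3*cos(sin(y)).
Answer: 3*cos(sin(y)).


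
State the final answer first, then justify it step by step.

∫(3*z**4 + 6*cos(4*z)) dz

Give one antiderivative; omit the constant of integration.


The answer is 3*z**5/5 + 3*sin(4*z)/2.
Step 1. Rewrite: now ∫(3*z**4) dz + ∫(6*cos(4*z)) dz.
Step 2. Evaluate the standard form: now 3*z**5/5 + ∫(6*cos(4*z)) dz.
Step 3. Evaluate the standard form: now 3*z**5/5 + 3*sin(4*z)/2.
Answer: 3*z**5/5 + 3*sin(4*z)/2.


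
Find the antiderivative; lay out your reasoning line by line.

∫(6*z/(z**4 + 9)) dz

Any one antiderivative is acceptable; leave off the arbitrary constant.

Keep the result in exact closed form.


Step 1. Substitute u = z**2, turning ∫(6*z/(z**4 + 9)) dz into ∫(3/(u**2 + 9)) du: now ∫(3/(u**2 + 9)) du.
Step 2. Evaluate the standard form: now atan(u/3).
Step 3. Substitute back u = z**2: now atan(z**2/3).
Answer: atan(z**2/3).


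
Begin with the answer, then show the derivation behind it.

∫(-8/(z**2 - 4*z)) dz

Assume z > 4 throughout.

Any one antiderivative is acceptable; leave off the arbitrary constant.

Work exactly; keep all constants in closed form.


The answer is 2*log(z) - 2*log(z - 4).
Step 1. Decompose ∫(-8/(z**2 - 4*z)) dz by partial fractions, -8/(z**2 - 4*z) = -2/(z - 4) + 2/z: now ∫(2/z) dz + ∫(-2/(z - 4)) dz.
Step 2. Evaluate the standard form [assuming z > 0]: now 2*log(z) + ∫(-2/(z - 4)) dz.
Step 3. Evaluate the standard form [assuming z > 4]: now 2*log(z) - 2*log(z - 4).
Answer: 2*log(z) - 2*log(z - 4).


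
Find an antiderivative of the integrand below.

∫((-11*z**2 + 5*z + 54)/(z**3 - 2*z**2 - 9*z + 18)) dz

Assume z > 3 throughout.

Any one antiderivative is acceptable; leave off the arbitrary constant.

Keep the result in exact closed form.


Answer: -5*log(z - 3) - 4*log(z - 2) - 2*log(z + 3).


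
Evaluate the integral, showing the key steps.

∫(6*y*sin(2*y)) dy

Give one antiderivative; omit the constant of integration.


Step 1. Integrate ∫(6*y*sin(2*y)) dy by parts with u = y, dv = (6*sin(2*y)) dy, so v = -3*cos(2*y): now -3*y*cos(2*y) + ∫(3*cos(2*y)) dy.
Step 2. Evaluate the standard form: now -3*y*cos(2*y) + 3*sin(2*y)/2.
Answer: -3*y*cos(2*y) + 3*sin(2*y)/2.


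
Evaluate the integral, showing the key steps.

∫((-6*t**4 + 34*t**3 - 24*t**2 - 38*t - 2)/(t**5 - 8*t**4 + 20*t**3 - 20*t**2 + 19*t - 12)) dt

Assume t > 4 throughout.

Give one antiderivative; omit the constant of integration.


Step 1. Decompose ∫((-6*t**4 + 34*t**3 - 24*t**2 - 38*t - 2)/(t**5 - 8*t**4 + 20*t**3 - 20*t**2 + 19*t - 12)) dt by partial fractions, (-6*t**4 + 34*t**3 - 24*t**2 - 38*t - 2)/(t**5 - 8*t**4 + 20*t**3 - 20*t**2 + 19*t - 12) = -4/(t**2 + 1) - 3/(t - 1) - 5/(t - 3) + 2/(t - 4): now ∫(2/(t - 4)) dt + ∫(-5/(t - 3)) dt + ∫(-3/(t - 1)) dt + ∫(-4/(t**2 + 1)) dt.
Step 2. Evaluate the standard form [assuming t > 1]: now -3*log(t - 1) + ∫(2/(t - 4)) dt + ∫(-5/(t - 3)) dt + ∫(-4/(t**2 + 1)) dt.
Step 3. Evaluate the standard form [assuming t > 4]: now 2*log(t - 4) - 3*log(t - 1) + ∫(-5/(t - 3)) dt + ∫(-4/(t**2 + 1)) dt.
Step 4. Evaluate the standard form [assuming t > 3]: now 2*log(t - 4) - 5*log(t - 3) - 3*log(t - 1) + ∫(-4/(t**2 + 1)) dt.
Step 5. Evaluate the standard form: now 2*log(t - 4) - 5*log(t - 3) - 3*log(t - 1) - 4*atan(t).
Answer: 2*log(t - 4) - 5*log(t - 3) - 3*log(t - 1) - 4*atan(t).


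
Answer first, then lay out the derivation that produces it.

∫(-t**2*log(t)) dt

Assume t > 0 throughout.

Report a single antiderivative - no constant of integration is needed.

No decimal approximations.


The answer is -t**3*log(t)/3 + t**3/9.
Step 1. Integrate ∫(-t**2*log(t)) dt by parts with u = log(t), dv = (-t**2) dt, so v = -t**3/3 [assuming t > 0]: now -t**3*log(t)/3 + ∫(t**2/3) dt.
Step 2. Evaluate the standard form: now -t**3*log(t)/3 + t**3/9.
Answer: -t**3*log(t)/3 + t**3/9.


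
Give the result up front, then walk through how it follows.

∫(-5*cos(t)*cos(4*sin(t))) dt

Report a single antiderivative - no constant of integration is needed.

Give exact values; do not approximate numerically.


The answer is -5*sin(4*sin(t))/4.
Step 1. Substitute u = sin(t), turning ∫(-5*cos(t)*cos(4*sin(t))) dt into ∫(-5*cos(4*u)) du: now ∫(-5*cos(4*u)) du.
Step 2. Evaluate the standard form: now -5*sin(4*u)/4.
Step 3. Substitute back u = sin(t): now -5*sin(4*sin(t))/4.
Answer: -5*sin(4*sin(t))/4.


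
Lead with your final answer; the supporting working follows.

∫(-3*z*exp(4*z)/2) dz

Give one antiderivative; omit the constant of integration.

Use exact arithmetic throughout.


The answer is -3*z*exp(4*z)/8 + 3*exp(4*z)/32.
Step 1. Integrate ∫(-3*z*exp(4*z)/2) dz by parts with u = z, dv = (-3*exp(4*z)/2) dz, so v = -3*exp(4*z)/8: now -3*z*exp(4*z)/8 + ∫(3*exp(4*z)/8) dz.
Step 2. Evaluate the standard form: now -3*z*exp(4*z)/8 + 3*exp(4*z)/32.
Answer: -3*z*exp(4*z)/8 + 3*exp(4*z)/32.


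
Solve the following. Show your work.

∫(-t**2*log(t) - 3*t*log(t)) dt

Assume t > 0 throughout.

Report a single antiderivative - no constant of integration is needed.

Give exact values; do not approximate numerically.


Step 1. Rewrite: now ∫(-3*t*log(t)) dt + ∫(-t**2*log(t)) dt.
Step 2. Integrate ∫(-t**2*log(t)) dt by parts with u = log(t), dv = (-t**2) dt, so v = -t**3/3 [assuming t > 0]: now -t**3*log(t)/3 + ∫(t**2/3) dt + ∫(-3*t*log(t)) dt.
Step 3. Evaluate the standard form: now -t**3*log(t)/3 + t**3/9 + ∫(-3*t*log(t)) dt.
Step 4. Integrate ∫(-3*t*log(t)) dt by parts with u = log(t), dv = (-3*t) dt, so v = -3*t**2/2 [assuming t > 0]: now -t**3*log(t)/3 + t**3/9 - 3*t**2*log(t)/2 + ∫(3*t/2) dt.
Step 5. Evaluate the standard form: now -t**3*log(t)/3 + t**3/9 - 3*t**2*log(t)/2 + 3*t**2/4.
Answer: -t**3*log(t)/3 + t**3/9 - 3*t**2*log(t)/2 + 3*t**2/4.


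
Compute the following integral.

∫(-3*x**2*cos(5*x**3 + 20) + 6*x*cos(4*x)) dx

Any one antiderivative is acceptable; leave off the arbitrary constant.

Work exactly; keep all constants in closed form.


Answer: 3*x*sin(4*x)/2 - sin(5*x**3 + 20)/5 + 3*cos(4*x)/8.


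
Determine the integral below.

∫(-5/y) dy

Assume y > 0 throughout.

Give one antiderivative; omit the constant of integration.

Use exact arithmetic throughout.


Answer: -5*log(y).


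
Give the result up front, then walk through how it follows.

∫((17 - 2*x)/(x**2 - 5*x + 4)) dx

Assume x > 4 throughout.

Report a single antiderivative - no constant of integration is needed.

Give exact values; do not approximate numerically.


The answer is 3*log(x - 4) - 5*log(x - 1).
Step 1. Decompose ∫((17 - 2*x)/(x**2 - 5*x + 4)) dx by partial fractions, (17 - 2*x)/(x**2 - 5*x + 4) = -5/(x - 1) + 3/(x - 4): now ∫(3/(x - 4)) dx + ∫(-5/(x - 1)) dx.
Step 2. Evaluate the standard form [assuming x > 4]: now 3*log(x - 4) + ∫(-5/(x - 1)) dx.
Step 3. Evaluate the standard form [assuming x > 1]: now 3*log(x - 4) - 5*log(x - 1).
Answer: 3*log(x - 4) - 5*log(x - 1).
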